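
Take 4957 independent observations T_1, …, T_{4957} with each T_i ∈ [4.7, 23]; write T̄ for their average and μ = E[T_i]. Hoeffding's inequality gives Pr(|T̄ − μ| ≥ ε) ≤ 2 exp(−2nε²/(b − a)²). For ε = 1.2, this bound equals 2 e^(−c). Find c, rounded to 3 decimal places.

42.629

c = 2nε²/(b − a)² = 2·4957·1.2² / 18.3² = 42.6294.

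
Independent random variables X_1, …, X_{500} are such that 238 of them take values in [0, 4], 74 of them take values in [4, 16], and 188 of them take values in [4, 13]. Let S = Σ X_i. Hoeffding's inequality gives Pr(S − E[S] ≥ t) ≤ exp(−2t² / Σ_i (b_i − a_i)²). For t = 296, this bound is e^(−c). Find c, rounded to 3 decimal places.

Σ(b_i − a_i)² = 238·4² + 74·12² + 188·9² = 29692.
c = 2t² / 29692 = 2·296² / 29692 = 5.9017.

5.902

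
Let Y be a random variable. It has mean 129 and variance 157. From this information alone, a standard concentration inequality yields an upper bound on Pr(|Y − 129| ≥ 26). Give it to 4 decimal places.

Mean and variance are known, so Chebyshev's inequality applies.
Chebyshev: Pr(|Y − μ| ≥ t) ≤ Var(Y)/t².
Bound = 157 / 676 = 0.2322.

0.2322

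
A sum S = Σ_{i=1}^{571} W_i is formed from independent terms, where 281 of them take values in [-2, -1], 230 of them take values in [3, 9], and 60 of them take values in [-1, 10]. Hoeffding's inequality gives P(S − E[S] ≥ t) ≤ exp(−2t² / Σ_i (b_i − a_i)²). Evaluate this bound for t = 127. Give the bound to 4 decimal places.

0.1302

Σ(b_i − a_i)² = 281·1² + 230·6² + 60·11² = 15821.
Exponent = 2·127² / 15821 = 2.03894.
Bound = exp(−2.03894) = 0.13017.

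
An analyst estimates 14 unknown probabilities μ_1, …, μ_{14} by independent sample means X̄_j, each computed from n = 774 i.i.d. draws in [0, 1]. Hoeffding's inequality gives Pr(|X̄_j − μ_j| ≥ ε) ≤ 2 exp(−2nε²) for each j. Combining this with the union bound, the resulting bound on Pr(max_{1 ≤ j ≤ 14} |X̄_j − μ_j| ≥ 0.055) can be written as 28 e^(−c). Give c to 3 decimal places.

4.683

Union bound over the 14 events: Pr(max_{1 ≤ j ≤ 14} |X̄_j − μ_j| ≥ 0.055) ≤ 14·2·exp(−2nε²) = 28 exp(−2·774·0.055²).
So c = 2·774·0.055² = 4.6827.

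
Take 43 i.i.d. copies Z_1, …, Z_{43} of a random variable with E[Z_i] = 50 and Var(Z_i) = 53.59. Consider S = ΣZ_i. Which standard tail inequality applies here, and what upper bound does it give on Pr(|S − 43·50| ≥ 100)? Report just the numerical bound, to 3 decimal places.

With mean and variance of each term known, Chebyshev's inequality bounds the deviation of the sum (or sample mean).
Var(S) = n·Var(Z_i) = 43·53.59 = 2304.37.
Chebyshev: Pr(|S − 43·50| ≥ 100) ≤ Var(S)/100² = 2304.37/10000 = 0.2304.

0.230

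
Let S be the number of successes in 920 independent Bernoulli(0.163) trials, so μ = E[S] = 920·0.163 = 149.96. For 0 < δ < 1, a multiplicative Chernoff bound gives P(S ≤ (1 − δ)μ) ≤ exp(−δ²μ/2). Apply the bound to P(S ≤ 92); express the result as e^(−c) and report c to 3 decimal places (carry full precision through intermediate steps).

11.201

Write 92 = (1 − δ)μ, so δ = 1 − 92/149.96 = 0.3865031…
Then the exponent is δ²μ/2 = (μ − 92)²/(2μ) = 11.200859.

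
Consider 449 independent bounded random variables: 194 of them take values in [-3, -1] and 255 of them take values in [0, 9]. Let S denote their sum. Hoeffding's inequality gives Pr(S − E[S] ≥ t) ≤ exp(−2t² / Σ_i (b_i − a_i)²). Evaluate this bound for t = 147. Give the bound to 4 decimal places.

Σ(b_i − a_i)² = 194·2² + 255·9² = 21431.
Exponent = 2·147² / 21431 = 2.01661.
Bound = exp(−2.01661) = 0.13311.

0.1331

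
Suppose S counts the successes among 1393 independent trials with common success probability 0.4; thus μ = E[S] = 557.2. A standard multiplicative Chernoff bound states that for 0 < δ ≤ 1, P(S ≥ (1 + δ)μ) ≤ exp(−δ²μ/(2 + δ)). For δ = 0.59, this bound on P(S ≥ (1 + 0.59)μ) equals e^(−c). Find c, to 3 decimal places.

74.889

c = δ²μ/(2 + δ) = 0.59²·557.2/(2 + 0.59) = 74.8885.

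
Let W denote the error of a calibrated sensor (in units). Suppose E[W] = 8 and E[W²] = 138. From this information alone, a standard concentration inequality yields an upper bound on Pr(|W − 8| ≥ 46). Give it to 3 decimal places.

0.035

The first two moments determine the variance, so Chebyshev's inequality is the sharpest standard bound available.
Var(W) = E[W²] − (E[W])² = 138 − 64 = 74.
Chebyshev's inequality: Pr(|W − μ| ≥ t) ≤ Var(W)/t² = 74/2116 = 0.0350.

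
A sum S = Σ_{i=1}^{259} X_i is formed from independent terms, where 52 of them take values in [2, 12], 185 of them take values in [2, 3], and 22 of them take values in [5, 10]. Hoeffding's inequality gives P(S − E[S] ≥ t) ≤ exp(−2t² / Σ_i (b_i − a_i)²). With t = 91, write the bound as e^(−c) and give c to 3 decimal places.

2.791

Σ(b_i − a_i)² = 52·10² + 185·1² + 22·5² = 5935.
c = 2t² / 5935 = 2·91² / 5935 = 2.7906.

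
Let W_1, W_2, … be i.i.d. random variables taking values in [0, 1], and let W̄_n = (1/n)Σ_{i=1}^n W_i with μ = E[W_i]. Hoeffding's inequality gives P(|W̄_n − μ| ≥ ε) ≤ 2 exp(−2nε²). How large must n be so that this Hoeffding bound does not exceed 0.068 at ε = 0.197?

44

Require 2·exp(−2nε²) ≤ 0.068, i.e. 2nε² ≥ ln(2/0.068) = 3.381395.
So n ≥ 3.381395 / (2·0.197²) = 43.565.
The smallest integer n is 44.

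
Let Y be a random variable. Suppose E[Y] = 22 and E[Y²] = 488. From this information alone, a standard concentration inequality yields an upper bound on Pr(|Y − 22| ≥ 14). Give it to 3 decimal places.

0.020

The first two moments determine the variance, so Chebyshev's inequality is the sharpest standard bound available.
Var(Y) = E[Y²] − (E[Y])² = 488 − 484 = 4.
Chebyshev's inequality: Pr(|Y − μ| ≥ t) ≤ Var(Y)/t² = 4/196 = 0.0204.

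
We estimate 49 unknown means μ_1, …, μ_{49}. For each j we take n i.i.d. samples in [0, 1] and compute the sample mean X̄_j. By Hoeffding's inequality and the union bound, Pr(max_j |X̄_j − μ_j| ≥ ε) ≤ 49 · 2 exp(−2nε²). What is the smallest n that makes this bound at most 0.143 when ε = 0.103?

Need 2·49·exp(−2nε²) ≤ 0.143, i.e. exp(−2nε²) ≤ 0.143/98.
So 2nε² ≥ ln(98/0.143) = 6.529878.
Hence n ≥ 6.529878/(2·0.103²) = 307.752.
The smallest integer n is 308.

308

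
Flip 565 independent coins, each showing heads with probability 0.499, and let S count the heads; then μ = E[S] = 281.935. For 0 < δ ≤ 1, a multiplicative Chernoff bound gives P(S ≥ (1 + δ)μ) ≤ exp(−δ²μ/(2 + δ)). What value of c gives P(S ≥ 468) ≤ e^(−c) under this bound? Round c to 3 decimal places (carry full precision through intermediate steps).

Write 468 = (1 + δ)μ, so δ = 468/281.935 − 1 = 0.6599571…
Then the exponent is δ²μ/(2 + δ) = (468 − μ)² / (μ·(2 + δ)) = 46.164247.

46.164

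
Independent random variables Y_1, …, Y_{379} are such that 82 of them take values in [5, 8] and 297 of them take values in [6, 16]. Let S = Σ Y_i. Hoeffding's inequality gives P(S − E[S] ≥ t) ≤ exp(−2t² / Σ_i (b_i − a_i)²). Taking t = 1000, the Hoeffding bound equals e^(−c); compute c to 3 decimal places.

65.707

Σ(b_i − a_i)² = 82·3² + 297·10² = 30438.
c = 2t² / 30438 = 2·1000² / 30438 = 65.7073.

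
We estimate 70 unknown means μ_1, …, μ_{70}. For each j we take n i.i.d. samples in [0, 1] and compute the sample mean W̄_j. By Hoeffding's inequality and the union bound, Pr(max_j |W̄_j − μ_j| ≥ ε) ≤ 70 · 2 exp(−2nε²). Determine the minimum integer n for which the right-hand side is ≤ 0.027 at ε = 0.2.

107

Need 2·70·exp(−2nε²) ≤ 0.027, i.e. exp(−2nε²) ≤ 0.027/140.
So 2nε² ≥ ln(140/0.027) = 8.553561.
Hence n ≥ 8.553561/(2·0.2²) = 106.920.
The smallest integer n is 107.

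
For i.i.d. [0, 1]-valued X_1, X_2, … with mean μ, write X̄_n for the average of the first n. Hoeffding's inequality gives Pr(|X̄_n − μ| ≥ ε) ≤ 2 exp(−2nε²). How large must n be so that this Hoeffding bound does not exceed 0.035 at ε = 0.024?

Require 2·exp(−2nε²) ≤ 0.035, i.e. 2nε² ≥ ln(2/0.035) = 4.045554.
So n ≥ 4.045554 / (2·0.024²) = 3511.766.
The smallest integer n is 3512.

3512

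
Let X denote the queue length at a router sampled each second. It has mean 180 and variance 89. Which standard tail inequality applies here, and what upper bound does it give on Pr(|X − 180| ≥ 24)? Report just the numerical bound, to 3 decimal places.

0.155

Mean and variance are known, so Chebyshev's inequality applies.
Chebyshev: Pr(|X − μ| ≥ t) ≤ Var(X)/t².
Bound = 89 / 576 = 0.1545.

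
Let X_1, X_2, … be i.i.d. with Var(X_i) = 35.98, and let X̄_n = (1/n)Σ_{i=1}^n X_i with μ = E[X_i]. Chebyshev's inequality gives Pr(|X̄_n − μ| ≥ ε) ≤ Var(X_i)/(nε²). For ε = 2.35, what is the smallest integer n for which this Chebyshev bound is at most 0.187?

35

Require 35.98/(n·2.35²) ≤ 0.187, i.e. n ≥ 35.98/(0.187·2.35²) = 34.840.
The smallest integer n is 35.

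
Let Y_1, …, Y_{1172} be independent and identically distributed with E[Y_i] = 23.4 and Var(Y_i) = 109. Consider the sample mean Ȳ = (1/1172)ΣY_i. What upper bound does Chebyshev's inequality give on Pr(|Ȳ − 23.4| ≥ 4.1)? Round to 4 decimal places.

0.0055

Var(Ȳ) = Var(Y_i)/n = 109/1172 = 0.093003.
Chebyshev: Pr(|Ȳ − 23.4| ≥ 4.1) ≤ Var(Ȳ)/(4.1)² = 109/(1172·4.1²) = 0.0055.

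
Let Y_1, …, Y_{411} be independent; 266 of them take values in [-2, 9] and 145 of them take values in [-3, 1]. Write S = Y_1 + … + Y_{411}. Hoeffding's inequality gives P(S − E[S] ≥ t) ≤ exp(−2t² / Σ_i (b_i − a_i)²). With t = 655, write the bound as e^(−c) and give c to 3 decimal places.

24.867

Σ(b_i − a_i)² = 266·11² + 145·4² = 34506.
c = 2t² / 34506 = 2·655² / 34506 = 24.8667.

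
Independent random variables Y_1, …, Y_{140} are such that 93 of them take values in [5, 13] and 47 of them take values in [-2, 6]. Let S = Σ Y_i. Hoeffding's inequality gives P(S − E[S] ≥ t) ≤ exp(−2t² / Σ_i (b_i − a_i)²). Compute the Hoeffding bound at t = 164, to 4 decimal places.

0.0025

Σ(b_i − a_i)² = 93·8² + 47·8² = 8960.
Exponent = 2·164² / 8960 = 6.00357.
Bound = exp(−6.00357) = 0.00247.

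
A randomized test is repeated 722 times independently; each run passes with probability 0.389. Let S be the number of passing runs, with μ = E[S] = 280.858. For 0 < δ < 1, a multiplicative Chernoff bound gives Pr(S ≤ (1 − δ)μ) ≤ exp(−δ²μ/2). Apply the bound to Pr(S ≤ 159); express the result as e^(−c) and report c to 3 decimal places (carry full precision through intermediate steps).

26.436

Write 159 = (1 − δ)μ, so δ = 1 − 159/280.858 = 0.4338776…
Then the exponent is δ²μ/2 = (μ − 159)²/(2μ) = 26.435729.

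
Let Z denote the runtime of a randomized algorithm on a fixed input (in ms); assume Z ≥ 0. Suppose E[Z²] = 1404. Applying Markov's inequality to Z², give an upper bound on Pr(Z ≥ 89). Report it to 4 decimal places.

Since Z ≥ 0, the event {Z ≥ 89} is the same as {Z² ≥ 7921}.
Markov's inequality applied to Z² gives Pr(Z² ≥ 7921) ≤ E[Z²]/7921 = 1404/7921 = 0.1773.

0.1773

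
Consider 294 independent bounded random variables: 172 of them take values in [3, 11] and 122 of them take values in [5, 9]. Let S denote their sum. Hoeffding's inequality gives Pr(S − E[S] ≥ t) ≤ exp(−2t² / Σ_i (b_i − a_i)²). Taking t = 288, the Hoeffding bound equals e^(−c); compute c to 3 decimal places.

Σ(b_i − a_i)² = 172·8² + 122·4² = 12960.
c = 2t² / 12960 = 2·288² / 12960 = 12.8000.

12.800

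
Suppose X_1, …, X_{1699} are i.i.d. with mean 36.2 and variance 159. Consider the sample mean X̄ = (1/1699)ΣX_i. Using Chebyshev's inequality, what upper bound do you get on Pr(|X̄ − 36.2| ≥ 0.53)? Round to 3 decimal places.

0.333

Var(X̄) = Var(X_i)/n = 159/1699 = 0.093584.
Chebyshev: Pr(|X̄ − 36.2| ≥ 0.53) ≤ Var(X̄)/(0.53)² = 159/(1699·0.53²) = 0.3332.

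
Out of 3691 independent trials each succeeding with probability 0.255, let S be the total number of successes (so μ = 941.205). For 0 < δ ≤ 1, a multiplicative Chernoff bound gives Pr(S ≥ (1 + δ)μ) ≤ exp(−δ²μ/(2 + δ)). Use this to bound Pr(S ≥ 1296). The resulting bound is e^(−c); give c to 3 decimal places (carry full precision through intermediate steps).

56.266

Write 1296 = (1 + δ)μ, so δ = 1296/941.205 − 1 = 0.3769583…
Then the exponent is δ²μ/(2 + δ) = (1296 − μ)² / (μ·(2 + δ)) = 56.266409.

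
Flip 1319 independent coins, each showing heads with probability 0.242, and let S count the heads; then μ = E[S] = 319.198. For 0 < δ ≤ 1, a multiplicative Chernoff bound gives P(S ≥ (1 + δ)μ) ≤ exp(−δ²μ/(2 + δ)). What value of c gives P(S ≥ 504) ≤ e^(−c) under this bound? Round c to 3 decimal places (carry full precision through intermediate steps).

41.487

Write 504 = (1 + δ)μ, so δ = 504/319.198 − 1 = 0.5789573…
Then the exponent is δ²μ/(2 + δ) = (504 − μ)² / (μ·(2 + δ)) = 41.486713.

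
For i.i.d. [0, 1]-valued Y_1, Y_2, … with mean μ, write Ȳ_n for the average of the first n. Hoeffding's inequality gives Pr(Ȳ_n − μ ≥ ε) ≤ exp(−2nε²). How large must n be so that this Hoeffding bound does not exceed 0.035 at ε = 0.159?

67

Require exp(−2nε²) ≤ 0.035, i.e. 2nε² ≥ ln(1/0.035) = 3.352407.
So n ≥ 3.352407 / (2·0.159²) = 66.303.
The smallest integer n is 67.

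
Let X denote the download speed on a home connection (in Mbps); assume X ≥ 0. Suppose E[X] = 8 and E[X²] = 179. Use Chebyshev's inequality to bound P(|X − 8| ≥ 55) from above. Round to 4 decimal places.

0.0380

Var(X) = E[X²] − (E[X])² = 179 − 64 = 115.
Chebyshev's inequality: P(|X − μ| ≥ t) ≤ Var(X)/t² = 115/3025 = 0.0380.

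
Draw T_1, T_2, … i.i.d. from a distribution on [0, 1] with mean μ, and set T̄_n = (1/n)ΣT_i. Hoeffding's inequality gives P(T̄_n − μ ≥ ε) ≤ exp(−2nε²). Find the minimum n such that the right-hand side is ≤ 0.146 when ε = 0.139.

Require exp(−2nε²) ≤ 0.146, i.e. 2nε² ≥ ln(1/0.146) = 1.924149.
So n ≥ 1.924149 / (2·0.139²) = 49.794.
The smallest integer n is 50.

50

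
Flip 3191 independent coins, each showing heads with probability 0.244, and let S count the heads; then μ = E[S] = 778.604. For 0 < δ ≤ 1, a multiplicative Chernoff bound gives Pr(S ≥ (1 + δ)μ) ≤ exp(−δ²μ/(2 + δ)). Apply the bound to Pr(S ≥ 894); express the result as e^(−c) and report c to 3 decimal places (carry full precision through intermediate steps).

7.961

Write 894 = (1 + δ)μ, so δ = 894/778.604 − 1 = 0.1482088…
Then the exponent is δ²μ/(2 + δ) = (894 − μ)² / (μ·(2 + δ)) = 7.961380.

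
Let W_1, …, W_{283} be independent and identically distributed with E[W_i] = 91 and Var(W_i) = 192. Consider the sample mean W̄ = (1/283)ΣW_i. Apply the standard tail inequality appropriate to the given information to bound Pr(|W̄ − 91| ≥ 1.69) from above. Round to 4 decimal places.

0.2375

With mean and variance of each term known, Chebyshev's inequality bounds the deviation of the sum (or sample mean).
Var(W̄) = Var(W_i)/n = 192/283 = 0.67845.
Chebyshev: Pr(|W̄ − 91| ≥ 1.69) ≤ Var(W̄)/(1.69)² = 192/(283·1.69²) = 0.2375.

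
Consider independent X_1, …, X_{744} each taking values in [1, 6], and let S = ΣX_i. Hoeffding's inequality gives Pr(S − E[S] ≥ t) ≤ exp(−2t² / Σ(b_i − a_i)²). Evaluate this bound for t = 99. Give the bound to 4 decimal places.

0.3486

Σ(b_i − a_i)² = 744·(5)² = 18600.
Exponent = 2·99²/18600 = 1.0539.
Bound = exp(−1.0539) = 0.34859.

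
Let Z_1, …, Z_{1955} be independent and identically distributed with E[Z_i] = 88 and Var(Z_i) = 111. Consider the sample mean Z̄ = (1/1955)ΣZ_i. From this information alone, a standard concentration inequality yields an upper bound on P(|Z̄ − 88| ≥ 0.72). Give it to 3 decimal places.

With mean and variance of each term known, Chebyshev's inequality bounds the deviation of the sum (or sample mean).
Var(Z̄) = Var(Z_i)/n = 111/1955 = 0.056777.
Chebyshev: P(|Z̄ − 88| ≥ 0.72) ≤ Var(Z̄)/(0.72)² = 111/(1955·0.72²) = 0.1095.

0.110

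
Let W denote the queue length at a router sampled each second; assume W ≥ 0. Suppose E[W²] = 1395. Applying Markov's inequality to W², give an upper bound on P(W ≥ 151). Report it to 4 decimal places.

0.0612

Since W ≥ 0, the event {W ≥ 151} is the same as {W² ≥ 22801}.
Markov's inequality applied to W² gives P(W² ≥ 22801) ≤ E[W²]/22801 = 1395/22801 = 0.0612.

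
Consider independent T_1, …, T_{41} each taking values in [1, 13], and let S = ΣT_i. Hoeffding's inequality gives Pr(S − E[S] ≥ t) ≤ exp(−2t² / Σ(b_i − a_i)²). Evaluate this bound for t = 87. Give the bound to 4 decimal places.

Σ(b_i − a_i)² = 41·(12)² = 5904.
Exponent = 2·87²/5904 = 2.5640.
Bound = exp(−2.5640) = 0.07699.

0.0770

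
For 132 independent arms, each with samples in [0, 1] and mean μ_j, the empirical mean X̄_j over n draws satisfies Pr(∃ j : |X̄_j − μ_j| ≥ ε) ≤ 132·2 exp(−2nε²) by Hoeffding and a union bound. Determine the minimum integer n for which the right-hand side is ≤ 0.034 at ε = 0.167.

161

Need 2·132·exp(−2nε²) ≤ 0.034, i.e. exp(−2nε²) ≤ 0.034/264.
So 2nε² ≥ ln(264/0.034) = 8.957344.
Hence n ≥ 8.957344/(2·0.167²) = 160.589.
The smallest integer n is 161.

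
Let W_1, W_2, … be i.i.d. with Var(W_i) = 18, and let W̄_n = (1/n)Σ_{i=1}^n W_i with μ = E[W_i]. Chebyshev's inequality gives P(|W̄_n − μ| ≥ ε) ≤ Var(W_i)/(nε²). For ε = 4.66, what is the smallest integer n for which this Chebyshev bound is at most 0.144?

6

Require 18/(n·4.66²) ≤ 0.144, i.e. n ≥ 18/(0.144·4.66²) = 5.756.
The smallest integer n is 6.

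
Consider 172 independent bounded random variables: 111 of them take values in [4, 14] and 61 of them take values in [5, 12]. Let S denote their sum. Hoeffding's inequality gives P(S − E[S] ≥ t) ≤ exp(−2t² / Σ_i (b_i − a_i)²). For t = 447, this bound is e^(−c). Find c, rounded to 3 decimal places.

28.364

Σ(b_i − a_i)² = 111·10² + 61·7² = 14089.
c = 2t² / 14089 = 2·447² / 14089 = 28.3638.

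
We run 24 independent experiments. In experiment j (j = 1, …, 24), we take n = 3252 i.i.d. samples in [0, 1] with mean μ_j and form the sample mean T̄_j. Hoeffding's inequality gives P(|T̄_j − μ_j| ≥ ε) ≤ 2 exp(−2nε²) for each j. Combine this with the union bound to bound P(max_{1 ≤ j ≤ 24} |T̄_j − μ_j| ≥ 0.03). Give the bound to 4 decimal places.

0.1377

Per-experiment Hoeffding bound: 2·exp(−2·3252·0.03²) = 2·exp(−5.85360) = 0.0057391.
Union bound over 24 events: 24·0.0057391 = 0.13774.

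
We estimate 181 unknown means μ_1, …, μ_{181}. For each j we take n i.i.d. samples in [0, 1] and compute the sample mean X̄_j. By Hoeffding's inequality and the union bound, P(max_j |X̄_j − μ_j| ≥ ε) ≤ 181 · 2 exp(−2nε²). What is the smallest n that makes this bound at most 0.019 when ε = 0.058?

Need 2·181·exp(−2nε²) ≤ 0.019, i.e. exp(−2nε²) ≤ 0.019/362.
So 2nε² ≥ ln(362/0.019) = 9.854961.
Hence n ≥ 9.854961/(2·0.058²) = 1464.768.
The smallest integer n is 1465.

1465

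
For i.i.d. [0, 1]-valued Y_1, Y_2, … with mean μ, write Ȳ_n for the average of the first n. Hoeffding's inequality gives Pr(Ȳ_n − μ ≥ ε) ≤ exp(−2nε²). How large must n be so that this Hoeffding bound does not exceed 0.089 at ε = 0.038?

838

Require exp(−2nε²) ≤ 0.089, i.e. 2nε² ≥ ln(1/0.089) = 2.419119.
So n ≥ 2.419119 / (2·0.038²) = 837.645.
The smallest integer n is 838.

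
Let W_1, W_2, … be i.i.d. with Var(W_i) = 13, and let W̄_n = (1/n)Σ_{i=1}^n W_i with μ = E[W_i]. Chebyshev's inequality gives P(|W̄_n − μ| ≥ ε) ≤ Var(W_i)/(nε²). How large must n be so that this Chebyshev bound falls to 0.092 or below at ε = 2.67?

Require 13/(n·2.67²) ≤ 0.092, i.e. n ≥ 13/(0.092·2.67²) = 19.821.
The smallest integer n is 20.

20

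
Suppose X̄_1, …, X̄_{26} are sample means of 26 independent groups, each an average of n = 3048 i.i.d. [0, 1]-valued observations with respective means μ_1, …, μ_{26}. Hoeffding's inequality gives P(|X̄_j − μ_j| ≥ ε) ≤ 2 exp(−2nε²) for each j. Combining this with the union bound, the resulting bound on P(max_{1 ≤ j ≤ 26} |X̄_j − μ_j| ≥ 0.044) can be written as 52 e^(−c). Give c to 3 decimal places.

Union bound over the 26 events: P(max_{1 ≤ j ≤ 26} |X̄_j − μ_j| ≥ 0.044) ≤ 26·2·exp(−2nε²) = 52 exp(−2·3048·0.044²).
So c = 2·3048·0.044² = 11.8019.

11.802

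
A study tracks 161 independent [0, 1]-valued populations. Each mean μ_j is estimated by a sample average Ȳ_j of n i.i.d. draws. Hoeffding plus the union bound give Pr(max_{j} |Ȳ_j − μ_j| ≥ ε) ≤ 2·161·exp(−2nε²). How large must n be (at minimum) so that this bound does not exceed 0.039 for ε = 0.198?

116

Need 2·161·exp(−2nε²) ≤ 0.039, i.e. exp(−2nε²) ≤ 0.039/322.
So 2nε² ≥ ln(322/0.039) = 9.018745.
Hence n ≥ 9.018745/(2·0.198²) = 115.023.
The smallest integer n is 116.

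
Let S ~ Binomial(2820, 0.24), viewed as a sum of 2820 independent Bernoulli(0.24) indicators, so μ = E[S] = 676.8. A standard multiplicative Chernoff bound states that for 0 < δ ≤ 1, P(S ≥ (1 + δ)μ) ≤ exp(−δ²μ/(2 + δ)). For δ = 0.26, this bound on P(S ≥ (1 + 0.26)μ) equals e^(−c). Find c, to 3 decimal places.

c = δ²μ/(2 + δ) = 0.26²·676.8/(2 + 0.26) = 20.2441.

20.244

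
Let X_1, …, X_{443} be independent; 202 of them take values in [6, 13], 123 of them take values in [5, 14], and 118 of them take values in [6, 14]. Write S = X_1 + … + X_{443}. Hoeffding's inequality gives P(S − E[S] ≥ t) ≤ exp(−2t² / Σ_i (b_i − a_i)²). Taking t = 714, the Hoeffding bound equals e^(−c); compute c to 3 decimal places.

Σ(b_i − a_i)² = 202·7² + 123·9² + 118·8² = 27413.
c = 2t² / 27413 = 2·714² / 27413 = 37.1937.

37.194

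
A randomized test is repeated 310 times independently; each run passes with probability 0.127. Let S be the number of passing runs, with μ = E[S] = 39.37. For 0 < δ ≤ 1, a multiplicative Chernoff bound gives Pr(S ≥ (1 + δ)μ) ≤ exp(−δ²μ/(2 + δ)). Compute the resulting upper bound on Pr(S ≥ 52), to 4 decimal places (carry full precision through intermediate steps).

0.1745

Write 52 = (1 + δ)μ, so δ = 52/39.37 − 1 = 0.3208026…
Then the exponent is δ²μ/(2 + δ) = (52 − μ)² / (μ·(2 + δ)) = 1.745835.
Bound = exp(−1.745835) = 0.17450.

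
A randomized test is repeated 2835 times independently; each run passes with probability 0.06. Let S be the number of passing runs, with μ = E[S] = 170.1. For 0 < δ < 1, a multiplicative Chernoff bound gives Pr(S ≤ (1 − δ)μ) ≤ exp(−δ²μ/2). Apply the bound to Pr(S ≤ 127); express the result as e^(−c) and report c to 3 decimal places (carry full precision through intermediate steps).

5.460

Write 127 = (1 − δ)μ, so δ = 1 − 127/170.1 = 0.2533804…
Then the exponent is δ²μ/2 = (μ − 127)²/(2μ) = 5.460347.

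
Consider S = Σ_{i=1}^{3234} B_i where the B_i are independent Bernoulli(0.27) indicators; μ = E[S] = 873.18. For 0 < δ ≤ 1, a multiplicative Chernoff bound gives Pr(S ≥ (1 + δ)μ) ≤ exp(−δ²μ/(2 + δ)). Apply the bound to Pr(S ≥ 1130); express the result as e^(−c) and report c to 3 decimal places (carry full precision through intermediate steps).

32.926

Write 1130 = (1 + δ)μ, so δ = 1130/873.18 − 1 = 0.2941203…
Then the exponent is δ²μ/(2 + δ) = (1130 − μ)² / (μ·(2 + δ)) = 32.925904.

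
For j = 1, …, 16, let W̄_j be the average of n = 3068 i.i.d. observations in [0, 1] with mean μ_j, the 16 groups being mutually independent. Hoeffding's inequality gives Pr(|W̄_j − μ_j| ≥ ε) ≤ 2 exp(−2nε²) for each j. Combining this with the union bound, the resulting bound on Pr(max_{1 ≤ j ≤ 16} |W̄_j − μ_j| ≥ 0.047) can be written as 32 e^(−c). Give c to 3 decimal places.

Union bound over the 16 events: Pr(max_{1 ≤ j ≤ 16} |W̄_j − μ_j| ≥ 0.047) ≤ 16·2·exp(−2nε²) = 32 exp(−2·3068·0.047²).
So c = 2·3068·0.047² = 13.5544.

13.554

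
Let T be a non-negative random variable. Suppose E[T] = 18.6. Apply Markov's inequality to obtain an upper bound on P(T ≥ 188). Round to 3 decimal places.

Markov's inequality: for a non-negative random variable, P(T ≥ a) ≤ E[T]/a.
Here E[T] = 18.6 and a = 188, so the bound is 18.6/188 = 0.0989.

0.099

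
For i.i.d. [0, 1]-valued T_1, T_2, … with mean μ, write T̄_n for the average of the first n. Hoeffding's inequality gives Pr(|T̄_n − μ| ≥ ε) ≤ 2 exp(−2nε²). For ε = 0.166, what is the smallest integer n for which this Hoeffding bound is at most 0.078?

Require 2·exp(−2nε²) ≤ 0.078, i.e. 2nε² ≥ ln(2/0.078) = 3.244194.
So n ≥ 3.244194 / (2·0.166²) = 58.865.
The smallest integer n is 59.

59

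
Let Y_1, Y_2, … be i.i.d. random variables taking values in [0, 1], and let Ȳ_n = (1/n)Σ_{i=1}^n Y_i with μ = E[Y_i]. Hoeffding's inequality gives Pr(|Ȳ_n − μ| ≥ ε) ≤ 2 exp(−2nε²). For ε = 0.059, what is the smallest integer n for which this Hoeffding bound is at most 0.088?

449

Require 2·exp(−2nε²) ≤ 0.088, i.e. 2nε² ≥ ln(2/0.088) = 3.123566.
So n ≥ 3.123566 / (2·0.059²) = 448.659.
The smallest integer n is 449.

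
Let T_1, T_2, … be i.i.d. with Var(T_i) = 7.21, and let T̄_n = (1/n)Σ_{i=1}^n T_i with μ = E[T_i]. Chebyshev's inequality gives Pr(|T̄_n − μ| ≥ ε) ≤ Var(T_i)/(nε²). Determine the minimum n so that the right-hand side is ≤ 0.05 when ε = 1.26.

Require 7.21/(n·1.26²) ≤ 0.05, i.e. n ≥ 7.21/(0.05·1.26²) = 90.829.
The smallest integer n is 91.

91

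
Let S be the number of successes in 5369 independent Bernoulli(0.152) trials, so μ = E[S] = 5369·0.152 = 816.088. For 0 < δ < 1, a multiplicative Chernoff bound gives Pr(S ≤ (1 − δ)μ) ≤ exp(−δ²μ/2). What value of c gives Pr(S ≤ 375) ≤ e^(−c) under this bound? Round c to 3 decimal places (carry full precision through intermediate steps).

119.202

Write 375 = (1 − δ)μ, so δ = 1 − 375/816.088 = 0.5404907…
Then the exponent is δ²μ/2 = (μ − 375)²/(2μ) = 119.201988.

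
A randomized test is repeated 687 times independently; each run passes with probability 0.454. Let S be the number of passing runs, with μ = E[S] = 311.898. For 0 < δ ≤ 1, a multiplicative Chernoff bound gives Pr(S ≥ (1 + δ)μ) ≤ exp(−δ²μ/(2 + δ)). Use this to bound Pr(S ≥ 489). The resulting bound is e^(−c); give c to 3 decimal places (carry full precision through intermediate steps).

Write 489 = (1 + δ)μ, so δ = 489/311.898 − 1 = 0.5678202…
Then the exponent is δ²μ/(2 + δ) = (489 − μ)² / (μ·(2 + δ)) = 39.162438.

39.162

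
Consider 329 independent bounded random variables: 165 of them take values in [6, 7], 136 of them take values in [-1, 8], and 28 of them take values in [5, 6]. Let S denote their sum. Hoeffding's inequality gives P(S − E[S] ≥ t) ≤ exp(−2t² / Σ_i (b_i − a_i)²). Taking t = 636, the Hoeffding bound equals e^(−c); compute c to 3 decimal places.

Σ(b_i − a_i)² = 165·1² + 136·9² + 28·1² = 11209.
c = 2t² / 11209 = 2·636² / 11209 = 72.1734.

72.173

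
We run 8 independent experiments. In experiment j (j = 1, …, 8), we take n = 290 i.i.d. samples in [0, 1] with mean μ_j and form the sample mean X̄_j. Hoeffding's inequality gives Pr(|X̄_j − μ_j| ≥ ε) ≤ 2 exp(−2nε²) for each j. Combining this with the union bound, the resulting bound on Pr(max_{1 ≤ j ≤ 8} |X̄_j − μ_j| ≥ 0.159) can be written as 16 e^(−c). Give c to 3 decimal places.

Union bound over the 8 events: Pr(max_{1 ≤ j ≤ 8} |X̄_j − μ_j| ≥ 0.159) ≤ 8·2·exp(−2nε²) = 16 exp(−2·290·0.159²).
So c = 2·290·0.159² = 14.6630.

14.663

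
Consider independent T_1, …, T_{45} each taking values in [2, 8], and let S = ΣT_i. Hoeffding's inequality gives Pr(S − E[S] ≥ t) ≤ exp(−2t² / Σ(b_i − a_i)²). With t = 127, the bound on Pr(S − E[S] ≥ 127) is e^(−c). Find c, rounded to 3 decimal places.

Σ(b_i − a_i)² = 45·(6)² = 1620.
c = 2t²/1620 = 2·127²/1620 = 19.9123.

19.912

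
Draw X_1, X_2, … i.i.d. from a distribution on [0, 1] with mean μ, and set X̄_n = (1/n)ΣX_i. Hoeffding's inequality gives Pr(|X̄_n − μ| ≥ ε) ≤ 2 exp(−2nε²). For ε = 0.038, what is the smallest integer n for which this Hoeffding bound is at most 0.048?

Require 2·exp(−2nε²) ≤ 0.048, i.e. 2nε² ≥ ln(2/0.048) = 3.729701.
So n ≥ 3.729701 / (2·0.038²) = 1291.448.
The smallest integer n is 1292.

1292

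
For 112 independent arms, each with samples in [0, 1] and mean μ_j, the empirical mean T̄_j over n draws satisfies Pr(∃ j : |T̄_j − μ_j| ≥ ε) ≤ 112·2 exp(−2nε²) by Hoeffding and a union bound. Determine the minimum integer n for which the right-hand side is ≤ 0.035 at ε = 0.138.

231

Need 2·112·exp(−2nε²) ≤ 0.035, i.e. exp(−2nε²) ≤ 0.035/224.
So 2nε² ≥ ln(224/0.035) = 8.764053.
Hence n ≥ 8.764053/(2·0.138²) = 230.100.
The smallest integer n is 231.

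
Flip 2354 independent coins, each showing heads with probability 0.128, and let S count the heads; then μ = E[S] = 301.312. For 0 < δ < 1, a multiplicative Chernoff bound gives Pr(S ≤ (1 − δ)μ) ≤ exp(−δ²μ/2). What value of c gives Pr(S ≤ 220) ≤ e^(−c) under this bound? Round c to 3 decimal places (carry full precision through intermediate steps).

10.971

Write 220 = (1 − δ)μ, so δ = 1 − 220/301.312 = 0.2698598…
Then the exponent is δ²μ/2 = (μ − 220)²/(2μ) = 10.971421.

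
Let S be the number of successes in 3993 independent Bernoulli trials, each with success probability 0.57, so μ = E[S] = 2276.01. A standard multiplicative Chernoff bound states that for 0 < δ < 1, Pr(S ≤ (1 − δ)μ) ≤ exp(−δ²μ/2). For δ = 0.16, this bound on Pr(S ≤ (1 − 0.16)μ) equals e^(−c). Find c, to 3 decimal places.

c = δ²μ/2 = 0.16²·2276.01/2 = 29.1329.

29.133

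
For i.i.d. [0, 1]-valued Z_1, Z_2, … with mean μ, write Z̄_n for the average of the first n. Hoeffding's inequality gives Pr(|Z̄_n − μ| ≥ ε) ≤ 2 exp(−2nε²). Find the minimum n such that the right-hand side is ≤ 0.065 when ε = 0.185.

51

Require 2·exp(−2nε²) ≤ 0.065, i.e. 2nε² ≥ ln(2/0.065) = 3.426515.
So n ≥ 3.426515 / (2·0.185²) = 50.059.
The smallest integer n is 51.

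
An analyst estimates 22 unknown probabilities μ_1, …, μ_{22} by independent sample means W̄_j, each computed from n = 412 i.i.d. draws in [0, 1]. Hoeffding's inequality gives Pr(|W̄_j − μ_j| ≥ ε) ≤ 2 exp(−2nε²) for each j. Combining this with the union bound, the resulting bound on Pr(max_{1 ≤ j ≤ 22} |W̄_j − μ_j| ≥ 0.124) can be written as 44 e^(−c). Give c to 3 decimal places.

Union bound over the 22 events: Pr(max_{1 ≤ j ≤ 22} |W̄_j − μ_j| ≥ 0.124) ≤ 22·2·exp(−2nε²) = 44 exp(−2·412·0.124²).
So c = 2·412·0.124² = 12.6698.

12.670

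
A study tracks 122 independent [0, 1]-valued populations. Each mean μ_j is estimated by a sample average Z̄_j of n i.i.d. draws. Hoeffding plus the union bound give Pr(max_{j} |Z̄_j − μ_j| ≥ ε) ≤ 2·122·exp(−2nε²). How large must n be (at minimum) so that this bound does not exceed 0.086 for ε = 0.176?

129

Need 2·122·exp(−2nε²) ≤ 0.086, i.e. exp(−2nε²) ≤ 0.086/244.
So 2nε² ≥ ln(244/0.086) = 7.950576.
Hence n ≥ 7.950576/(2·0.176²) = 128.334.
The smallest integer n is 129.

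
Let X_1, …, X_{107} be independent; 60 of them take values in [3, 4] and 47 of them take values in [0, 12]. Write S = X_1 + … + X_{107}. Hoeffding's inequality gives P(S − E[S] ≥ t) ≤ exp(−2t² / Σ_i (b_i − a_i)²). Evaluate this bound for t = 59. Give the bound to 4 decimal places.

0.3607

Σ(b_i − a_i)² = 60·1² + 47·12² = 6828.
Exponent = 2·59² / 6828 = 1.01963.
Bound = exp(−1.01963) = 0.36073.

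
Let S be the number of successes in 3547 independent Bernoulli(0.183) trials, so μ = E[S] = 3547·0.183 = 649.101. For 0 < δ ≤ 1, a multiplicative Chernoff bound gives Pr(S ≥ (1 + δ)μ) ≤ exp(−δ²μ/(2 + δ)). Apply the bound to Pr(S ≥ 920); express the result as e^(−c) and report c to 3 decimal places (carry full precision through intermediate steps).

Write 920 = (1 + δ)μ, so δ = 920/649.101 − 1 = 0.4173449…
Then the exponent is δ²μ/(2 + δ) = (920 − μ)² / (μ·(2 + δ)) = 46.769627.

46.770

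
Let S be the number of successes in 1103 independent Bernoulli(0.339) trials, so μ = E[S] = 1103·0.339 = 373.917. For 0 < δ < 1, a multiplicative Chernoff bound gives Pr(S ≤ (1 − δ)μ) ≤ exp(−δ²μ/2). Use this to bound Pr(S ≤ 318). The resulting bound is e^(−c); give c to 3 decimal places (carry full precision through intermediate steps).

4.181

Write 318 = (1 − δ)μ, so δ = 1 − 318/373.917 = 0.1495439…
Then the exponent is δ²μ/2 = (μ − 318)²/(2μ) = 4.181023.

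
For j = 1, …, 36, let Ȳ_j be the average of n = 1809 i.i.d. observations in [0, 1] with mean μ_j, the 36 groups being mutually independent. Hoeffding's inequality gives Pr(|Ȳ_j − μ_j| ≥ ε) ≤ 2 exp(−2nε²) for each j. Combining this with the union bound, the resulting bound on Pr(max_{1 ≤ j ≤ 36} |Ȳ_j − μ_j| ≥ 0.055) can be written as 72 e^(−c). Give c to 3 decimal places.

Union bound over the 36 events: Pr(max_{1 ≤ j ≤ 36} |Ȳ_j − μ_j| ≥ 0.055) ≤ 36·2·exp(−2nε²) = 72 exp(−2·1809·0.055²).
So c = 2·1809·0.055² = 10.9444.

10.944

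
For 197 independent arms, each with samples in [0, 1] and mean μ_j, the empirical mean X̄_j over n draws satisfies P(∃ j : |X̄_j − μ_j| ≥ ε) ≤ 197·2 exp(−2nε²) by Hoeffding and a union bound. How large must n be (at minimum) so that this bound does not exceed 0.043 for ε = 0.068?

987

Need 2·197·exp(−2nε²) ≤ 0.043, i.e. exp(−2nε²) ≤ 0.043/394.
So 2nε² ≥ ln(394/0.043) = 9.122906.
Hence n ≥ 9.122906/(2·0.068²) = 986.473.
The smallest integer n is 987.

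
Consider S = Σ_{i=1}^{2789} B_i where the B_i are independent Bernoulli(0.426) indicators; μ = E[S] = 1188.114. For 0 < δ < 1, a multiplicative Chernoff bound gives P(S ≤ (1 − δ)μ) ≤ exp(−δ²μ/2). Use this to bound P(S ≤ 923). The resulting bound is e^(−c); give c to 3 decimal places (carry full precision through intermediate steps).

29.579

Write 923 = (1 − δ)μ, so δ = 1 − 923/1188.114 = 0.2231385…
Then the exponent is δ²μ/2 = (μ − 923)²/(2μ) = 29.578573.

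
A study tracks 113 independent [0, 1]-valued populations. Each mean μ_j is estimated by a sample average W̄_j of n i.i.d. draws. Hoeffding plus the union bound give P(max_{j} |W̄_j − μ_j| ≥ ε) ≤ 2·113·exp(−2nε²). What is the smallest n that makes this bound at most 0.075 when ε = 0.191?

110

Need 2·113·exp(−2nε²) ≤ 0.075, i.e. exp(−2nε²) ≤ 0.075/226.
So 2nε² ≥ ln(226/0.075) = 8.010802.
Hence n ≥ 8.010802/(2·0.191²) = 109.794.
The smallest integer n is 110.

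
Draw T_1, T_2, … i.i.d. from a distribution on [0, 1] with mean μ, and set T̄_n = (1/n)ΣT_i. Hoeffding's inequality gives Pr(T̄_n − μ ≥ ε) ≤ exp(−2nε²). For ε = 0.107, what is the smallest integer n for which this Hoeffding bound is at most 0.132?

Require exp(−2nε²) ≤ 0.132, i.e. 2nε² ≥ ln(1/0.132) = 2.024953.
So n ≥ 2.024953 / (2·0.107²) = 88.434.
The smallest integer n is 89.

89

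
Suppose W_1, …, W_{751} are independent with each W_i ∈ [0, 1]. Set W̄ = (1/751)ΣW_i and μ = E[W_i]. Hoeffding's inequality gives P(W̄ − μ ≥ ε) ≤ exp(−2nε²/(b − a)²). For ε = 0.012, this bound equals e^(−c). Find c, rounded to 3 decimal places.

c = 2nε²/(b − a)² = 2·751·0.012² / 1² = 0.2163.

0.216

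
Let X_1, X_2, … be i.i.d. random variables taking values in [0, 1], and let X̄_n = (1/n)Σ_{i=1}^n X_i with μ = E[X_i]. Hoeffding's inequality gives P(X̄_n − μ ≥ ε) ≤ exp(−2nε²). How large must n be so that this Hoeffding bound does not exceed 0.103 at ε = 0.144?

Require exp(−2nε²) ≤ 0.103, i.e. 2nε² ≥ ln(1/0.103) = 2.273026.
So n ≥ 2.273026 / (2·0.144²) = 54.809.
The smallest integer n is 55.

55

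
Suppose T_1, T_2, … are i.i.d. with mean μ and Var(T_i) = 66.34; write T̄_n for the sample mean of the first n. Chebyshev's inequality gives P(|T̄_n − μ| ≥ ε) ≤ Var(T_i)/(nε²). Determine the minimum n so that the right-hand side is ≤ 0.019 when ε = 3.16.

350

Require 66.34/(n·3.16²) ≤ 0.019, i.e. n ≥ 66.34/(0.019·3.16²) = 349.661.
The smallest integer n is 350.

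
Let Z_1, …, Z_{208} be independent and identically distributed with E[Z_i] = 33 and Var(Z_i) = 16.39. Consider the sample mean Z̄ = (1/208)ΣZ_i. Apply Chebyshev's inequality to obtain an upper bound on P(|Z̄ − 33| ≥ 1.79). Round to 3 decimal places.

Var(Z̄) = Var(Z_i)/n = 16.39/208 = 0.078798.
Chebyshev: P(|Z̄ − 33| ≥ 1.79) ≤ Var(Z̄)/(1.79)² = 16.39/(208·1.79²) = 0.0246.

0.025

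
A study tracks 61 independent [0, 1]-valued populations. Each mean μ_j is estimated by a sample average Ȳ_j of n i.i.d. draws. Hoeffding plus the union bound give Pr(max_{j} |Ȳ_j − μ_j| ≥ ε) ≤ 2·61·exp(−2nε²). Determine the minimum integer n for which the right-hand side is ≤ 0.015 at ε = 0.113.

353

Need 2·61·exp(−2nε²) ≤ 0.015, i.e. exp(−2nε²) ≤ 0.015/122.
So 2nε² ≥ ln(122/0.015) = 9.003726.
Hence n ≥ 9.003726/(2·0.113²) = 352.562.
The smallest integer n is 353.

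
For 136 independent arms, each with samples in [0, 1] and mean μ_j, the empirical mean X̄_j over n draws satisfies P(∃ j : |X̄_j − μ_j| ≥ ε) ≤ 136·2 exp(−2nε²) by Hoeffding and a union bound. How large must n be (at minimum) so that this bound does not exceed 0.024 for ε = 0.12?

325

Need 2·136·exp(−2nε²) ≤ 0.024, i.e. exp(−2nε²) ≤ 0.024/272.
So 2nε² ≥ ln(272/0.024) = 9.335504.
Hence n ≥ 9.335504/(2·0.12²) = 324.149.
The smallest integer n is 325.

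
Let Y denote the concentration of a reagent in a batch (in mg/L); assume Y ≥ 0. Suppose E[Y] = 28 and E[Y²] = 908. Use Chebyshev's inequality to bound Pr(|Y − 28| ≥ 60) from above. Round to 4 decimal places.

Var(Y) = E[Y²] − (E[Y])² = 908 − 784 = 124.
Chebyshev's inequality: Pr(|Y − μ| ≥ t) ≤ Var(Y)/t² = 124/3600 = 0.0344.

0.0344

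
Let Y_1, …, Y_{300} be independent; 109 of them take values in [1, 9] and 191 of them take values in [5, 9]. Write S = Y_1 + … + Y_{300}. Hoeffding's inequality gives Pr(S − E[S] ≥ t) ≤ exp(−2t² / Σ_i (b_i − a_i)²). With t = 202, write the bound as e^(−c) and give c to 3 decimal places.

8.135

Σ(b_i − a_i)² = 109·8² + 191·4² = 10032.
c = 2t² / 10032 = 2·202² / 10032 = 8.1348.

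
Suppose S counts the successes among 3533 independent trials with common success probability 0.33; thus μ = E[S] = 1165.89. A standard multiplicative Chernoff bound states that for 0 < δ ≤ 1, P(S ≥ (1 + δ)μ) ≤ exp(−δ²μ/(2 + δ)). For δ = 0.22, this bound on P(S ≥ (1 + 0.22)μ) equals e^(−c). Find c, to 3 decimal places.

c = δ²μ/(2 + δ) = 0.22²·1165.89/(2 + 0.22) = 25.4185.

25.419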